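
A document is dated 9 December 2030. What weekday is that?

Monday

January 1, 2030 is a Tuesday.
Jan 1, 2030 → Feb 1, 2030: 31 days (January has 31).
Feb 1, 2030 → Mar 1, 2030: 28 days (February has 28).
Mar 1, 2030 → Apr 1, 2030: 31 days (March has 31).
Apr 1, 2030 → May 1, 2030: 30 days (April has 30).
May 1, 2030 → Jun 1, 2030: 31 days (May has 31).
Jun 1, 2030 → Jul 1, 2030: 30 days (June has 30).
Jul 1, 2030 → Aug 1, 2030: 31 days (July has 31).
Aug 1, 2030 → Sep 1, 2030: 31 days (August has 31).
Sep 1, 2030 → Oct 1, 2030: 30 days (September has 30).
Oct 1, 2030 → Nov 1, 2030: 31 days (October has 31).
Nov 1, 2030 → Dec 1, 2030: 30 days (November has 30).
Dec 1, 2030 → Dec 9, 2030: 8 days.
Total: 342 days.
342 mod 7 = 6, so Tuesday + 6 = Monday.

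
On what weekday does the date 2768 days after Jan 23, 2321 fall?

Wednesday

First find the weekday of Jan 23, 2321. Doomsday rule: the anchor day for the 2300s is Wednesday. For year 21: 21÷12 = 1 r 9, and 9÷4 = 2, so 1+9+2 = 12.
Wednesday + 12 ≡ Monday — that's 2321's doomsday.
In January the doomsday date is Jan 3 (2321 is not a leap year).
Jan 23 is 20 days after Jan 3; 20 mod 7 = 6, so Monday + 6 = Sunday.
2768 mod 7 = 3, so 2768 days after a Sunday is Sunday + 3 = Wednesday.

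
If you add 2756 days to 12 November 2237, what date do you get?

+365 (one year) → Nov 12, 2238 (2391 left).
+365 (one year) → Nov 12, 2239 (2026 left).
+366 (one year; includes Feb 29, 2240) → Nov 12, 2240 (1660 left).
+365 (one year) → Nov 12, 2241 (1295 left).
+365 (one year) → Nov 12, 2242 (930 left).
+365 (one year) → Nov 12, 2243 (565 left).
+366 (one year; includes Feb 29, 2244) → Nov 12, 2244 (199 left).
Nov has 30 days: +19 → Dec 1, 2244 (180 left).
Dec has 31 days: +31 → Jan 1, 2245 (149 left).
Jan has 31 days: +31 → Feb 1, 2245 (118 left).
Feb has 28 days: +28 → Mar 1, 2245 (90 left).
Mar has 31 days: +31 → Apr 1, 2245 (59 left).
Apr has 30 days: +30 → May 1, 2245 (29 left).
+29 → May 30, 2245.

May 30, 2245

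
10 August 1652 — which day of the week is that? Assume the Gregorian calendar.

Doomsday rule: the anchor day for the 1600s is Tuesday. For year 52: 52÷12 = 4 r 4, and 4÷4 = 1, so 4+4+1 = 9.
Tuesday + 9 ≡ Thursday — that's 1652's doomsday.
In August the doomsday date is Aug 8.
Aug 10 is 2 days after Aug 8; 2 mod 7 = 2, so Thursday + 2 = Saturday.

Saturday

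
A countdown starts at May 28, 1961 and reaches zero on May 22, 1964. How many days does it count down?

1090

May 28, 1961 → May 28, 1962: 365 days.
May 28, 1962 → May 28, 1963: 365 days.
May 28, 1963 → Jun 28, 1963: 31 days (May has 31).
Jun 28, 1963 → Jul 28, 1963: 30 days (June has 30).
Jul 28, 1963 → Aug 28, 1963: 31 days (July has 31).
Aug 28, 1963 → Sep 28, 1963: 31 days (August has 31).
Sep 28, 1963 → Oct 28, 1963: 30 days (September has 30).
Oct 28, 1963 → Nov 28, 1963: 31 days (October has 31).
Nov 28, 1963 → Dec 28, 1963: 30 days (November has 30).
Dec 28, 1963 → Jan 28, 1964: 31 days (December has 31).
Jan 28, 1964 → Feb 28, 1964: 31 days (January has 31).
Feb 28, 1964 → Mar 28, 1964: 29 days (February has 29).
Mar 28, 1964 → Apr 28, 1964: 31 days (March has 31).
Apr 28, 1964 → May 22, 1964: 24 days.
Total: 1090 days.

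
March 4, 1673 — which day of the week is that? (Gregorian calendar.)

Doomsday rule: the anchor day for the 1600s is Tuesday. For year 73: 73÷12 = 6 r 1, and 1÷4 = 0, so 6+1+0 = 7.
Tuesday + 7 ≡ Tuesday — that's 1673's doomsday.
In March the doomsday date is Mar 14.
Mar 4 is 10 days before Mar 14; 10 mod 7 = 3, so Tuesday − 3 = Saturday.

Saturday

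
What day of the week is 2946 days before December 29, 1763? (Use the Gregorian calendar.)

First find the weekday of Dec 29, 1763. Doomsday rule: the anchor day for the 1700s is Sunday. For year 63: 63÷12 = 5 r 3, and 3÷4 = 0, so 5+3+0 = 8.
Sunday + 8 ≡ Monday — that's 1763's doomsday.
In December the doomsday date is Dec 12.
Dec 29 is 17 days after Dec 12; 17 mod 7 = 3, so Monday + 3 = Thursday.
2946 mod 7 = 6, so 2946 days before a Thursday is Thursday − 6 = Friday.

Friday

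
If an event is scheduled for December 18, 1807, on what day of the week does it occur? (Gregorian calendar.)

Doomsday rule: the anchor day for the 1800s is Friday. For year 07: 7÷12 = 0 r 7, and 7÷4 = 1, so 0+7+1 = 8.
Friday + 8 ≡ Saturday — that's 1807's doomsday.
In December the doomsday date is Dec 12.
Dec 18 is 6 days after Dec 12; 6 mod 7 = 6, so Saturday + 6 = Friday.

Friday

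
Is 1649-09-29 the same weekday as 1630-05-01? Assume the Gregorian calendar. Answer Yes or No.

From May 1, 1630 to Sep 29, 1649 is 7091 days.
7091 mod 7 = 0, so they are the same weekday.
(May 1, 1630 is a Wednesday; Sep 29, 1649 is a Wednesday.)

Yes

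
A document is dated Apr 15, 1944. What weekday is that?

January 1, 1944 is a Saturday.
Jan 1, 1944 → Feb 1, 1944: 31 days (January has 31).
Feb 1, 1944 → Mar 1, 1944: 29 days (February has 29).
Mar 1, 1944 → Apr 1, 1944: 31 days (March has 31).
Apr 1, 1944 → Apr 15, 1944: 14 days.
Total: 105 days.
105 mod 7 = 0, so Saturday + 0 = Saturday.

Saturday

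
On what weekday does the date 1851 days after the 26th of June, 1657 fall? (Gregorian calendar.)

First find the weekday of Jun 26, 1657. Doomsday rule: the anchor day for the 1600s is Tuesday. For year 57: 57÷12 = 4 r 9, and 9÷4 = 2, so 4+9+2 = 15.
Tuesday + 15 ≡ Wednesday — that's 1657's doomsday.
In June the doomsday date is Jun 6.
Jun 26 is 20 days after Jun 6; 20 mod 7 = 6, so Wednesday + 6 = Tuesday.
1851 mod 7 = 3, so 1851 days after a Tuesday is Tuesday + 3 = Friday.

Friday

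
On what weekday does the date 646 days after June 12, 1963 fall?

First find the weekday of Jun 12, 1963. Doomsday rule: the anchor day for the 1900s is Wednesday. For year 63: 63÷12 = 5 r 3, and 3÷4 = 0, so 5+3+0 = 8.
Wednesday + 8 ≡ Thursday — that's 1963's doomsday.
In June the doomsday date is Jun 6.
Jun 12 is 6 days after Jun 6; 6 mod 7 = 6, so Thursday + 6 = Wednesday.
646 mod 7 = 2, so 646 days after a Wednesday is Wednesday + 2 = Friday.

Friday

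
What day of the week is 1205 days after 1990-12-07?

Saturday

First find the weekday of Dec 7, 1990. Doomsday rule: the anchor day for the 1900s is Wednesday. For year 90: 90÷12 = 7 r 6, and 6÷4 = 1, so 7+6+1 = 14.
Wednesday + 14 ≡ Wednesday — that's 1990's doomsday.
In December the doomsday date is Dec 12.
Dec 7 is 5 days before Dec 12; 5 mod 7 = 5, so Wednesday − 5 = Friday.
1205 mod 7 = 1, so 1205 days after a Friday is Friday + 1 = Saturday.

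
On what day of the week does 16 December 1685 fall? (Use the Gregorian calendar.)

Sunday

Doomsday rule: the anchor day for the 1600s is Tuesday. For year 85: 85÷12 = 7 r 1, and 1÷4 = 0, so 7+1+0 = 8.
Tuesday + 8 ≡ Wednesday — that's 1685's doomsday.
In December the doomsday date is Dec 12.
Dec 16 is 4 days after Dec 12; 4 mod 7 = 4, so Wednesday + 4 = Sunday.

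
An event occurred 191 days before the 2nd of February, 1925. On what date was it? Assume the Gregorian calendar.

−2 → Jan 31, 1925 (end of Jan, 31 days; 189 left).
−31 → Dec 31, 1924 (end of Dec, 31 days; 158 left).
−31 → Nov 30, 1924 (end of Nov, 30 days; 127 left).
−30 → Oct 31, 1924 (end of Oct, 31 days; 97 left).
−31 → Sep 30, 1924 (end of Sep, 30 days; 66 left).
−30 → Aug 31, 1924 (end of Aug, 31 days; 36 left).
−31 → Jul 31, 1924 (end of Jul, 31 days; 5 left).
−5 → Jul 26, 1924.

July 26, 1924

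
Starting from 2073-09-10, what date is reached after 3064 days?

January 30, 2082

+365 (one year) → Sep 10, 2074 (2699 left).
+365 (one year) → Sep 10, 2075 (2334 left).
+366 (one year; includes Feb 29, 2076) → Sep 10, 2076 (1968 left).
+365 (one year) → Sep 10, 2077 (1603 left).
+365 (one year) → Sep 10, 2078 (1238 left).
+365 (one year) → Sep 10, 2079 (873 left).
+366 (one year; includes Feb 29, 2080) → Sep 10, 2080 (507 left).
+365 (one year) → Sep 10, 2081 (142 left).
Sep has 30 days: +21 → Oct 1, 2081 (121 left).
Oct has 31 days: +31 → Nov 1, 2081 (90 left).
Nov has 30 days: +30 → Dec 1, 2081 (60 left).
Dec has 31 days: +31 → Jan 1, 2082 (29 left).
+29 → Jan 30, 2082.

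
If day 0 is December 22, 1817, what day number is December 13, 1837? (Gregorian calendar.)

Dec 22, 1817 → Dec 22, 1818: 365 days.
Dec 22, 1818 → Dec 22, 1819: 365 days.
Dec 22, 1819 → Dec 22, 1820: 366 days (Feb 29, 1820 is in that span).
Dec 22, 1820 → Dec 22, 1821: 365 days.
Dec 22, 1821 → Dec 22, 1822: 365 days.
Dec 22, 1822 → Dec 22, 1823: 365 days.
Dec 22, 1823 → Dec 22, 1824: 366 days (Feb 29, 1824 is in that span).
Dec 22, 1824 → Dec 22, 1825: 365 days.
Dec 22, 1825 → Dec 22, 1826: 365 days.
Dec 22, 1826 → Dec 22, 1827: 365 days.
Dec 22, 1827 → Dec 22, 1828: 366 days (Feb 29, 1828 is in that span).
Dec 22, 1828 → Dec 22, 1829: 365 days.
Dec 22, 1829 → Dec 22, 1830: 365 days.
Dec 22, 1830 → Dec 22, 1831: 365 days.
Dec 22, 1831 → Dec 22, 1832: 366 days (Feb 29, 1832 is in that span).
Dec 22, 1832 → Dec 22, 1833: 365 days.
Dec 22, 1833 → Dec 22, 1834: 365 days.
Dec 22, 1834 → Dec 22, 1835: 365 days.
Dec 22, 1835 → Dec 22, 1836: 366 days (Feb 29, 1836 is in that span).
Dec 22, 1836 → Jan 22, 1837: 31 days (December has 31).
Jan 22, 1837 → Feb 22, 1837: 31 days (January has 31).
Feb 22, 1837 → Mar 22, 1837: 28 days (February has 28).
Mar 22, 1837 → Apr 22, 1837: 31 days (March has 31).
Apr 22, 1837 → May 22, 1837: 30 days (April has 30).
May 22, 1837 → Jun 22, 1837: 31 days (May has 31).
Jun 22, 1837 → Jul 22, 1837: 30 days (June has 30).
Jul 22, 1837 → Aug 22, 1837: 31 days (July has 31).
Aug 22, 1837 → Sep 22, 1837: 31 days (August has 31).
Sep 22, 1837 → Oct 22, 1837: 30 days (September has 30).
Oct 22, 1837 → Nov 22, 1837: 31 days (October has 31).
Nov 22, 1837 → Dec 13, 1837: 21 days.
Total: 7296 days.

7296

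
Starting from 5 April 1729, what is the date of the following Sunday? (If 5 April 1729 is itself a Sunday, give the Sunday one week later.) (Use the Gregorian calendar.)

Apr 5, 1729 is a Tuesday.
From Tuesday to the next Sunday is 5 days.
Apr 5, 1729 + 5 = Apr 10, 1729.

April 10, 1729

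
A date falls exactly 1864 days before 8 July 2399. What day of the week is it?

First find the weekday of Jul 8, 2399. Doomsday rule: the anchor day for the 2300s is Wednesday. For year 99: 99÷12 = 8 r 3, and 3÷4 = 0, so 8+3+0 = 11.
Wednesday + 11 ≡ Sunday — that's 2399's doomsday.
In July the doomsday date is Jul 11.
Jul 8 is 3 days before Jul 11; 3 mod 7 = 3, so Sunday − 3 = Thursday.
1864 mod 7 = 2, so 1864 days before a Thursday is Thursday − 2 = Tuesday.

Tuesday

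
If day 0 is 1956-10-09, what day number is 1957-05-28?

Oct 9, 1956 → Nov 9, 1956: 31 days (October has 31).
Nov 9, 1956 → Dec 9, 1956: 30 days (November has 30).
Dec 9, 1956 → Jan 9, 1957: 31 days (December has 31).
Jan 9, 1957 → Feb 9, 1957: 31 days (January has 31).
Feb 9, 1957 → Mar 9, 1957: 28 days (February has 28).
Mar 9, 1957 → Apr 9, 1957: 31 days (March has 31).
Apr 9, 1957 → May 9, 1957: 30 days (April has 30).
May 9, 1957 → May 28, 1957: 19 days.
Total: 231 days.

231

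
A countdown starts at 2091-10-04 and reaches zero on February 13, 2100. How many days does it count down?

Oct 4, 2091 → Oct 4, 2092: 366 days (Feb 29, 2092 is in that span).
Oct 4, 2092 → Oct 4, 2093: 365 days.
Oct 4, 2093 → Oct 4, 2094: 365 days.
Oct 4, 2094 → Oct 4, 2095: 365 days.
Oct 4, 2095 → Oct 4, 2096: 366 days (Feb 29, 2096 is in that span).
Oct 4, 2096 → Oct 4, 2097: 365 days.
Oct 4, 2097 → Oct 4, 2098: 365 days.
Oct 4, 2098 → Oct 4, 2099: 365 days.
Oct 4, 2099 → Nov 4, 2099: 31 days (October has 31).
Nov 4, 2099 → Dec 4, 2099: 30 days (November has 30).
Dec 4, 2099 → Jan 4, 2100: 31 days (December has 31).
Jan 4, 2100 → Feb 4, 2100: 31 days (January has 31).
Feb 4, 2100 → Feb 13, 2100: 9 days.
Total: 3054 days.

3054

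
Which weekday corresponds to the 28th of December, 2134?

Doomsday rule: the anchor day for the 2100s is Sunday. For year 34: 34÷12 = 2 r 10, and 10÷4 = 2, so 2+10+2 = 14.
Sunday + 14 ≡ Sunday — that's 2134's doomsday.
In December the doomsday date is Dec 12.
Dec 28 is 16 days after Dec 12; 16 mod 7 = 2, so Sunday + 2 = Tuesday.

Tuesday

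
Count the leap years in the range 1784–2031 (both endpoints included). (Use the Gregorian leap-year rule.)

60

Multiples of 4 in [1784,2031]: 62.
Of those, multiples of 100: 3 (not leap unless ÷400).
Multiples of 400: 1.
Leap years = 62 − 3 + 1 = 60.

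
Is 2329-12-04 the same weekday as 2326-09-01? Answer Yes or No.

From Sep 1, 2326 to Dec 4, 2329 is 1190 days.
1190 mod 7 = 0, so they are the same weekday.
(Sep 1, 2326 is a Wednesday; Dec 4, 2329 is a Wednesday.)

Yes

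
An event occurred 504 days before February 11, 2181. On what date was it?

−366 (one year; includes Feb 29, 2180) → Feb 11, 2180 (138 left).
−11 → Jan 31, 2180 (end of Jan, 31 days; 127 left).
−31 → Dec 31, 2179 (end of Dec, 31 days; 96 left).
−31 → Nov 30, 2179 (end of Nov, 30 days; 65 left).
−30 → Oct 31, 2179 (end of Oct, 31 days; 35 left).
−31 → Sep 30, 2179 (end of Sep, 30 days; 4 left).
−4 → Sep 26, 2179.

September 26, 2179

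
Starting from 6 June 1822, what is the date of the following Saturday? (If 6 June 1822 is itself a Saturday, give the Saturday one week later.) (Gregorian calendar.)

Jun 6, 1822 is a Thursday.
From Thursday to the next Saturday is 2 days.
Jun 6, 1822 + 2 = Jun 8, 1822.

June 8, 1822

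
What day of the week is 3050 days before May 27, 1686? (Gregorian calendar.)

May 27, 1686 is a Monday.
3050 mod 7 = 5, so 3050 days before a Monday is Monday − 5 = Wednesday.

Wednesday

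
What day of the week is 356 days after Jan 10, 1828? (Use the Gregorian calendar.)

Wednesday

First find the weekday of Jan 10, 1828. Doomsday rule: the anchor day for the 1800s is Friday. For year 28: 28÷12 = 2 r 4, and 4÷4 = 1, so 2+4+1 = 7.
Friday + 7 ≡ Friday — that's 1828's doomsday.
In January the doomsday date is Jan 4 (1828 is a leap year (divisible by 4)).
Jan 10 is 6 days after Jan 4; 6 mod 7 = 6, so Friday + 6 = Thursday.
356 mod 7 = 6, so 356 days after a Thursday is Thursday + 6 = Wednesday.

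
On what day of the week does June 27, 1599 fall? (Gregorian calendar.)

Doomsday rule: the anchor day for the 1500s is Wednesday. For year 99: 99÷12 = 8 r 3, and 3÷4 = 0, so 8+3+0 = 11.
Wednesday + 11 ≡ Sunday — that's 1599's doomsday.
In June the doomsday date is Jun 6.
Jun 27 is 21 days after Jun 6; 21 mod 7 = 0, so Sunday + 0 = Sunday.

Sunday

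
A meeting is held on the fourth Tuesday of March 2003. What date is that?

March 25, 2003

March 1, 2003 is a Saturday.
The first Tuesday is therefore March 4 (3 days later).
The fourth Tuesday is 4 + 3×7 = March 25.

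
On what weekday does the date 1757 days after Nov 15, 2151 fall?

Monday

Nov 15, 2151 is a Monday.
1757 mod 7 = 0, so 1757 days after a Monday is Monday + 0 = Monday.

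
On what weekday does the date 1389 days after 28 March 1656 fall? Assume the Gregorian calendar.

First find the weekday of Mar 28, 1656. Doomsday rule: the anchor day for the 1600s is Tuesday. For year 56: 56÷12 = 4 r 8, and 8÷4 = 2, so 4+8+2 = 14.
Tuesday + 14 ≡ Tuesday — that's 1656's doomsday.
In March the doomsday date is Mar 14.
Mar 28 is 14 days after Mar 14; 14 mod 7 = 0, so Tuesday + 0 = Tuesday.
1389 mod 7 = 3, so 1389 days after a Tuesday is Tuesday + 3 = Friday.

Friday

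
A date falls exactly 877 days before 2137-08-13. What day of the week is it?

Sunday

First find the weekday of Aug 13, 2137. Doomsday rule: the anchor day for the 2100s is Sunday. For year 37: 37÷12 = 3 r 1, and 1÷4 = 0, so 3+1+0 = 4.
Sunday + 4 ≡ Thursday — that's 2137's doomsday.
In August the doomsday date is Aug 8.
Aug 13 is 5 days after Aug 8; 5 mod 7 = 5, so Thursday + 5 = Tuesday.
877 mod 7 = 2, so 877 days before a Tuesday is Tuesday − 2 = Sunday.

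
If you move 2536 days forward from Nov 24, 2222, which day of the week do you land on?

Tuesday

Nov 24, 2222 is a Sunday.
2536 mod 7 = 2, so 2536 days after a Sunday is Sunday + 2 = Tuesday.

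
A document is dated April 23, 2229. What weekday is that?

January 1, 2229 is a Thursday.
Jan 1, 2229 → Feb 1, 2229: 31 days (January has 31).
Feb 1, 2229 → Mar 1, 2229: 28 days (February has 28).
Mar 1, 2229 → Apr 1, 2229: 31 days (March has 31).
Apr 1, 2229 → Apr 23, 2229: 22 days.
Total: 112 days.
112 mod 7 = 0, so Thursday + 0 = Thursday.

Thursday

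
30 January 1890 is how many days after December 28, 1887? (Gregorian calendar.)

Dec 28, 1887 → Dec 28, 1888: 366 days (Feb 29, 1888 is in that span).
Dec 28, 1888 → Jan 28, 1889: 31 days (December has 31).
Jan 28, 1889 → Feb 28, 1889: 31 days (January has 31).
Feb 28, 1889 → Mar 28, 1889: 28 days (February has 28).
Mar 28, 1889 → Apr 28, 1889: 31 days (March has 31).
Apr 28, 1889 → May 28, 1889: 30 days (April has 30).
May 28, 1889 → Jun 28, 1889: 31 days (May has 31).
Jun 28, 1889 → Jul 28, 1889: 30 days (June has 30).
Jul 28, 1889 → Aug 28, 1889: 31 days (July has 31).
Aug 28, 1889 → Sep 28, 1889: 31 days (August has 31).
Sep 28, 1889 → Oct 28, 1889: 30 days (September has 30).
Oct 28, 1889 → Nov 28, 1889: 31 days (October has 31).
Nov 28, 1889 → Dec 28, 1889: 30 days (November has 30).
Dec 28, 1889 → Jan 28, 1890: 31 days (December has 31).
Jan 28, 1890 → Jan 30, 1890: 2 days.
Total: 764 days.

764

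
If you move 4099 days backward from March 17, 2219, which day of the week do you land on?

Mar 17, 2219 is a Wednesday.
4099 mod 7 = 4, so 4099 days before a Wednesday is Wednesday − 4 = Saturday.

Saturday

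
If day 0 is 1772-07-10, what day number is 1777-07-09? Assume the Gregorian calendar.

Jul 10, 1772 → Jul 10, 1773: 365 days.
Jul 10, 1773 → Jul 10, 1774: 365 days.
Jul 10, 1774 → Jul 10, 1775: 365 days.
Jul 10, 1775 → Jul 10, 1776: 366 days (Feb 29, 1776 is in that span).
Jul 10, 1776 → Aug 10, 1776: 31 days (July has 31).
Aug 10, 1776 → Sep 10, 1776: 31 days (August has 31).
Sep 10, 1776 → Oct 10, 1776: 30 days (September has 30).
Oct 10, 1776 → Nov 10, 1776: 31 days (October has 31).
Nov 10, 1776 → Dec 10, 1776: 30 days (November has 30).
Dec 10, 1776 → Jan 10, 1777: 31 days (December has 31).
Jan 10, 1777 → Feb 10, 1777: 31 days (January has 31).
Feb 10, 1777 → Mar 10, 1777: 28 days (February has 28).
Mar 10, 1777 → Apr 10, 1777: 31 days (March has 31).
Apr 10, 1777 → May 10, 1777: 30 days (April has 30).
May 10, 1777 → Jun 10, 1777: 31 days (May has 31).
Jun 10, 1777 → Jul 9, 1777: 29 days.
Total: 1825 days.

1825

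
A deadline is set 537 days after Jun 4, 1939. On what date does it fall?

+366 (one year; includes Feb 29, 1940) → Jun 4, 1940 (171 left).
Jun has 30 days: +27 → Jul 1, 1940 (144 left).
Jul has 31 days: +31 → Aug 1, 1940 (113 left).
Aug has 31 days: +31 → Sep 1, 1940 (82 left).
Sep has 30 days: +30 → Oct 1, 1940 (52 left).
Oct has 31 days: +31 → Nov 1, 1940 (21 left).
+21 → Nov 22, 1940.

November 22, 1940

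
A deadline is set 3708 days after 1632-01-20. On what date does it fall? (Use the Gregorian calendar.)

+366 (one year; includes Feb 29, 1632) → Jan 20, 1633 (3342 left).
+365 (one year) → Jan 20, 1634 (2977 left).
+365 (one year) → Jan 20, 1635 (2612 left).
+365 (one year) → Jan 20, 1636 (2247 left).
+366 (one year; includes Feb 29, 1636) → Jan 20, 1637 (1881 left).
+365 (one year) → Jan 20, 1638 (1516 left).
+365 (one year) → Jan 20, 1639 (1151 left).
+365 (one year) → Jan 20, 1640 (786 left).
+366 (one year; includes Feb 29, 1640) → Jan 20, 1641 (420 left).
+365 (one year) → Jan 20, 1642 (55 left).
Jan has 31 days: +12 → Feb 1, 1642 (43 left).
Feb has 28 days: +28 → Mar 1, 1642 (15 left).
+15 → Mar 16, 1642.

March 16, 1642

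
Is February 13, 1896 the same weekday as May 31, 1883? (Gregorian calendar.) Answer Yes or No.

From May 31, 1883 to Feb 13, 1896 is 4641 days.
4641 mod 7 = 0, so they are the same weekday.
(May 31, 1883 is a Thursday; Feb 13, 1896 is a Thursday.)

Yes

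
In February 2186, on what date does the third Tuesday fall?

February 1, 2186 is a Wednesday.
The first Tuesday is therefore February 7 (6 days later).
The third Tuesday is 7 + 2×7 = February 21.

February 21, 2186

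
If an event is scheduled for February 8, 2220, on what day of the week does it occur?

Tuesday

Doomsday rule: the anchor day for the 2200s is Friday. For year 20: 20÷12 = 1 r 8, and 8÷4 = 2, so 1+8+2 = 11.
Friday + 11 ≡ Tuesday — that's 2220's doomsday.
In February the doomsday date is Feb 29 (2220 is a leap year (divisible by 4)).
Feb 8 is 21 days before Feb 29; 21 mod 7 = 0, so Tuesday − 0 = Tuesday.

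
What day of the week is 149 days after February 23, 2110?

First find the weekday of Feb 23, 2110. Doomsday rule: the anchor day for the 2100s is Sunday. For year 10: 10÷12 = 0 r 10, and 10÷4 = 2, so 0+10+2 = 12.
Sunday + 12 ≡ Friday — that's 2110's doomsday.
In February the doomsday date is Feb 28 (2110 is not a leap year).
Feb 23 is 5 days before Feb 28; 5 mod 7 = 5, so Friday − 5 = Sunday.
149 mod 7 = 2, so 149 days after a Sunday is Sunday + 2 = Tuesday.

Tuesday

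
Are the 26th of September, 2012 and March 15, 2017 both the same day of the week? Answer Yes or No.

From Sep 26, 2012 to Mar 15, 2017 is 1631 days.
1631 mod 7 = 0, so they are the same weekday.
(Sep 26, 2012 is a Wednesday; Mar 15, 2017 is a Wednesday.)

Yes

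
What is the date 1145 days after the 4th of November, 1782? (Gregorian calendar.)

+365 (one year) → Nov 4, 1783 (780 left).
+366 (one year; includes Feb 29, 1784) → Nov 4, 1784 (414 left).
+365 (one year) → Nov 4, 1785 (49 left).
Nov has 30 days: +27 → Dec 1, 1785 (22 left).
+22 → Dec 23, 1785.

December 23, 1785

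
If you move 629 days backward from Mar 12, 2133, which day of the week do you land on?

Friday

First find the weekday of Mar 12, 2133. Doomsday rule: the anchor day for the 2100s is Sunday. For year 33: 33÷12 = 2 r 9, and 9÷4 = 2, so 2+9+2 = 13.
Sunday + 13 ≡ Saturday — that's 2133's doomsday.
In March the doomsday date is Mar 14.
Mar 12 is 2 days before Mar 14; 2 mod 7 = 2, so Saturday − 2 = Thursday.
629 mod 7 = 6, so 629 days before a Thursday is Thursday − 6 = Friday.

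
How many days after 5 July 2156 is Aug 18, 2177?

Jul 5, 2156 → Jul 5, 2157: 365 days.
Jul 5, 2157 → Jul 5, 2158: 365 days.
Jul 5, 2158 → Jul 5, 2159: 365 days.
Jul 5, 2159 → Jul 5, 2160: 366 days (Feb 29, 2160 is in that span).
Jul 5, 2160 → Jul 5, 2161: 365 days.
Jul 5, 2161 → Jul 5, 2162: 365 days.
Jul 5, 2162 → Jul 5, 2163: 365 days.
Jul 5, 2163 → Jul 5, 2164: 366 days (Feb 29, 2164 is in that span).
Jul 5, 2164 → Jul 5, 2165: 365 days.
Jul 5, 2165 → Jul 5, 2166: 365 days.
Jul 5, 2166 → Jul 5, 2167: 365 days.
Jul 5, 2167 → Jul 5, 2168: 366 days (Feb 29, 2168 is in that span).
Jul 5, 2168 → Jul 5, 2169: 365 days.
Jul 5, 2169 → Jul 5, 2170: 365 days.
Jul 5, 2170 → Jul 5, 2171: 365 days.
Jul 5, 2171 → Jul 5, 2172: 366 days (Feb 29, 2172 is in that span).
Jul 5, 2172 → Jul 5, 2173: 365 days.
Jul 5, 2173 → Jul 5, 2174: 365 days.
Jul 5, 2174 → Jul 5, 2175: 365 days.
Jul 5, 2175 → Jul 5, 2176: 366 days (Feb 29, 2176 is in that span).
Jul 5, 2176 → Jul 5, 2177: 365 days.
Jul 5, 2177 → Aug 5, 2177: 31 days (July has 31).
Aug 5, 2177 → Aug 18, 2177: 13 days.
Total: 7714 days.

7714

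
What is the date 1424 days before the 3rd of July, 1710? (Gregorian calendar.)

August 9, 1706

−365 (one year) → Jul 3, 1709 (1059 left).
−365 (one year) → Jul 3, 1708 (694 left).
−366 (one year; includes Feb 29, 1708) → Jul 3, 1707 (328 left).
−3 → Jun 30, 1707 (end of Jun, 30 days; 325 left).
−30 → May 31, 1707 (end of May, 31 days; 295 left).
−31 → Apr 30, 1707 (end of Apr, 30 days; 264 left).
−30 → Mar 31, 1707 (end of Mar, 31 days; 234 left).
−31 → Feb 28, 1707 (end of Feb, 28 days; 203 left).
−28 → Jan 31, 1707 (end of Jan, 31 days; 175 left).
−31 → Dec 31, 1706 (end of Dec, 31 days; 144 left).
−31 → Nov 30, 1706 (end of Nov, 30 days; 113 left).
−30 → Oct 31, 1706 (end of Oct, 31 days; 83 left).
−31 → Sep 30, 1706 (end of Sep, 30 days; 52 left).
−30 → Aug 31, 1706 (end of Aug, 31 days; 22 left).
−22 → Aug 9, 1706.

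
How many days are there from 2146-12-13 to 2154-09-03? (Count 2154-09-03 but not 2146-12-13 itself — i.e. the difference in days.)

Dec 13, 2146 → Dec 13, 2147: 365 days.
Dec 13, 2147 → Dec 13, 2148: 366 days (Feb 29, 2148 is in that span).
Dec 13, 2148 → Dec 13, 2149: 365 days.
Dec 13, 2149 → Dec 13, 2150: 365 days.
Dec 13, 2150 → Dec 13, 2151: 365 days.
Dec 13, 2151 → Dec 13, 2152: 366 days (Feb 29, 2152 is in that span).
Dec 13, 2152 → Dec 13, 2153: 365 days.
Dec 13, 2153 → Jan 13, 2154: 31 days (December has 31).
Jan 13, 2154 → Feb 13, 2154: 31 days (January has 31).
Feb 13, 2154 → Mar 13, 2154: 28 days (February has 28).
Mar 13, 2154 → Apr 13, 2154: 31 days (March has 31).
Apr 13, 2154 → May 13, 2154: 30 days (April has 30).
May 13, 2154 → Jun 13, 2154: 31 days (May has 31).
Jun 13, 2154 → Jul 13, 2154: 30 days (June has 30).
Jul 13, 2154 → Aug 13, 2154: 31 days (July has 31).
Aug 13, 2154 → Sep 3, 2154: 21 days.
Total: 2821 days.

2821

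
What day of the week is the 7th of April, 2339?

Friday

Doomsday rule: the anchor day for the 2300s is Wednesday. For year 39: 39÷12 = 3 r 3, and 3÷4 = 0, so 3+3+0 = 6.
Wednesday + 6 ≡ Tuesday — that's 2339's doomsday.
In April the doomsday date is Apr 4.
Apr 7 is 3 days after Apr 4; 3 mod 7 = 3, so Tuesday + 3 = Friday.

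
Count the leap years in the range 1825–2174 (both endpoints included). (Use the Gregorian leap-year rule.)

85

Multiples of 4 in [1825,2174]: 87.
Of those, multiples of 100: 3 (not leap unless ÷400).
Multiples of 400: 1.
Leap years = 87 − 3 + 1 = 85.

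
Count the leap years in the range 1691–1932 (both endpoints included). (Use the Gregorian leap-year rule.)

58

Multiples of 4 in [1691,1932]: 61.
Of those, multiples of 100: 3 (not leap unless ÷400).
Multiples of 400: 0.
Leap years = 61 − 3 + 0 = 58.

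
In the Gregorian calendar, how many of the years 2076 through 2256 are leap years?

44

Multiples of 4 in [2076,2256]: 46.
Of those, multiples of 100: 2 (not leap unless ÷400).
Multiples of 400: 0.
Leap years = 46 − 2 + 0 = 44.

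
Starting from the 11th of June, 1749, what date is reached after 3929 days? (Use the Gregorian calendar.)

+365 (one year) → Jun 11, 1750 (3564 left).
+365 (one year) → Jun 11, 1751 (3199 left).
+366 (one year; includes Feb 29, 1752) → Jun 11, 1752 (2833 left).
+365 (one year) → Jun 11, 1753 (2468 left).
+365 (one year) → Jun 11, 1754 (2103 left).
+365 (one year) → Jun 11, 1755 (1738 left).
+366 (one year; includes Feb 29, 1756) → Jun 11, 1756 (1372 left).
+365 (one year) → Jun 11, 1757 (1007 left).
+365 (one year) → Jun 11, 1758 (642 left).
+365 (one year) → Jun 11, 1759 (277 left).
Jun has 30 days: +20 → Jul 1, 1759 (257 left).
Jul has 31 days: +31 → Aug 1, 1759 (226 left).
Aug has 31 days: +31 → Sep 1, 1759 (195 left).
Sep has 30 days: +30 → Oct 1, 1759 (165 left).
Oct has 31 days: +31 → Nov 1, 1759 (134 left).
Nov has 30 days: +30 → Dec 1, 1759 (104 left).
Dec has 31 days: +31 → Jan 1, 1760 (73 left).
Jan has 31 days: +31 → Feb 1, 1760 (42 left).
Feb has 29 days: +29 → Mar 1, 1760 (13 left).
+13 → Mar 14, 1760.

March 14, 1760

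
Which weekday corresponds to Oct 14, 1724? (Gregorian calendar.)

Saturday

Doomsday rule: the anchor day for the 1700s is Sunday. For year 24: 24÷12 = 2 r 0, and 0÷4 = 0, so 2+0+0 = 2.
Sunday + 2 ≡ Tuesday — that's 1724's doomsday.
In October the doomsday date is Oct 10.
Oct 14 is 4 days after Oct 10; 4 mod 7 = 4, so Tuesday + 4 = Saturday.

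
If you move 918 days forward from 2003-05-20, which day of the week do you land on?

May 20, 2003 is a Tuesday.
918 mod 7 = 1, so 918 days after a Tuesday is Tuesday + 1 = Wednesday.

Wednesday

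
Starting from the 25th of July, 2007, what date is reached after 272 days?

Jul has 31 days: +7 → Aug 1, 2007 (265 left).
Aug has 31 days: +31 → Sep 1, 2007 (234 left).
Sep has 30 days: +30 → Oct 1, 2007 (204 left).
Oct has 31 days: +31 → Nov 1, 2007 (173 left).
Nov has 30 days: +30 → Dec 1, 2007 (143 left).
Dec has 31 days: +31 → Jan 1, 2008 (112 left).
Jan has 31 days: +31 → Feb 1, 2008 (81 left).
Feb has 29 days: +29 → Mar 1, 2008 (52 left).
Mar has 31 days: +31 → Apr 1, 2008 (21 left).
+21 → Apr 22, 2008.

April 22, 2008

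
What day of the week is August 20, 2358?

Doomsday rule: the anchor day for the 2300s is Wednesday. For year 58: 58÷12 = 4 r 10, and 10÷4 = 2, so 4+10+2 = 16.
Wednesday + 16 ≡ Friday — that's 2358's doomsday.
In August the doomsday date is Aug 8.
Aug 20 is 12 days after Aug 8; 12 mod 7 = 5, so Friday + 5 = Wednesday.

Wednesday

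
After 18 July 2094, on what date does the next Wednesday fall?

Jul 18, 2094 is a Sunday.
From Sunday to the next Wednesday is 3 days.
Jul 18, 2094 + 3 = Jul 21, 2094.

July 21, 2094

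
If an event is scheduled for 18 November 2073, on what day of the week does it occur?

January 1, 2073 is a Sunday.
Jan 1, 2073 → Feb 1, 2073: 31 days (January has 31).
Feb 1, 2073 → Mar 1, 2073: 28 days (February has 28).
Mar 1, 2073 → Apr 1, 2073: 31 days (March has 31).
Apr 1, 2073 → May 1, 2073: 30 days (April has 30).
May 1, 2073 → Jun 1, 2073: 31 days (May has 31).
Jun 1, 2073 → Jul 1, 2073: 30 days (June has 30).
Jul 1, 2073 → Aug 1, 2073: 31 days (July has 31).
Aug 1, 2073 → Sep 1, 2073: 31 days (August has 31).
Sep 1, 2073 → Oct 1, 2073: 30 days (September has 30).
Oct 1, 2073 → Nov 1, 2073: 31 days (October has 31).
Nov 1, 2073 → Nov 18, 2073: 17 days.
Total: 321 days.
321 mod 7 = 6, so Sunday + 6 = Saturday.

Saturday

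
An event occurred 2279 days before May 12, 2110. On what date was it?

February 14, 2104

−365 (one year) → May 12, 2109 (1914 left).
−365 (one year) → May 12, 2108 (1549 left).
−366 (one year; includes Feb 29, 2108) → May 12, 2107 (1183 left).
−365 (one year) → May 12, 2106 (818 left).
−365 (one year) → May 12, 2105 (453 left).
−365 (one year) → May 12, 2104 (88 left).
−12 → Apr 30, 2104 (end of Apr, 30 days; 76 left).
−30 → Mar 31, 2104 (end of Mar, 31 days; 46 left).
−31 → Feb 29, 2104 (end of Feb, 29 days; 15 left).
−15 → Feb 14, 2104.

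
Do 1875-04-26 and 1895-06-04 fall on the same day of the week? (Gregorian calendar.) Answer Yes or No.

No

From Apr 26, 1875 to Jun 4, 1895 is 7344 days.
7344 mod 7 = 1, so they are different weekdays.
(Apr 26, 1875 is a Monday; Jun 4, 1895 is a Tuesday.)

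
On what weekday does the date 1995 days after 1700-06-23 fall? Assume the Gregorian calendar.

Jun 23, 1700 is a Wednesday.
1995 mod 7 = 0, so 1995 days after a Wednesday is Wednesday + 0 = Wednesday.

Wednesday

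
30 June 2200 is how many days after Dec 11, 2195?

1662

Dec 11, 2195 → Dec 11, 2196: 366 days (Feb 29, 2196 is in that span).
Dec 11, 2196 → Dec 11, 2197: 365 days.
Dec 11, 2197 → Dec 11, 2198: 365 days.
Dec 11, 2198 → Dec 11, 2199: 365 days.
Dec 11, 2199 → Jan 11, 2200: 31 days (December has 31).
Jan 11, 2200 → Feb 11, 2200: 31 days (January has 31).
Feb 11, 2200 → Mar 11, 2200: 28 days (February has 28).
Mar 11, 2200 → Apr 11, 2200: 31 days (March has 31).
Apr 11, 2200 → May 11, 2200: 30 days (April has 30).
May 11, 2200 → Jun 11, 2200: 31 days (May has 31).
Jun 11, 2200 → Jun 30, 2200: 19 days.
Total: 1662 days.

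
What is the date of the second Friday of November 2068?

November 1, 2068 is a Thursday.
The first Friday is therefore November 2 (1 days later).
The second Friday is 2 + 1×7 = November 9.

November 9, 2068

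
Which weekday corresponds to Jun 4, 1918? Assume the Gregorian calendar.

Doomsday rule: the anchor day for the 1900s is Wednesday. For year 18: 18÷12 = 1 r 6, and 6÷4 = 1, so 1+6+1 = 8.
Wednesday + 8 ≡ Thursday — that's 1918's doomsday.
In June the doomsday date is Jun 6.
Jun 4 is 2 days before Jun 6; 2 mod 7 = 2, so Thursday − 2 = Tuesday.

Tuesday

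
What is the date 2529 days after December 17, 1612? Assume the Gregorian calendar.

+365 (one year) → Dec 17, 1613 (2164 left).
+365 (one year) → Dec 17, 1614 (1799 left).
+365 (one year) → Dec 17, 1615 (1434 left).
+366 (one year; includes Feb 29, 1616) → Dec 17, 1616 (1068 left).
+365 (one year) → Dec 17, 1617 (703 left).
+365 (one year) → Dec 17, 1618 (338 left).
Dec has 31 days: +15 → Jan 1, 1619 (323 left).
Jan has 31 days: +31 → Feb 1, 1619 (292 left).
Feb has 28 days: +28 → Mar 1, 1619 (264 left).
Mar has 31 days: +31 → Apr 1, 1619 (233 left).
Apr has 30 days: +30 → May 1, 1619 (203 left).
May has 31 days: +31 → Jun 1, 1619 (172 left).
Jun has 30 days: +30 → Jul 1, 1619 (142 left).
Jul has 31 days: +31 → Aug 1, 1619 (111 left).
Aug has 31 days: +31 → Sep 1, 1619 (80 left).
Sep has 30 days: +30 → Oct 1, 1619 (50 left).
Oct has 31 days: +31 → Nov 1, 1619 (19 left).
+19 → Nov 20, 1619.

November 20, 1619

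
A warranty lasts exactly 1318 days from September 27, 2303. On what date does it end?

+366 (one year; includes Feb 29, 2304) → Sep 27, 2304 (952 left).
+365 (one year) → Sep 27, 2305 (587 left).
+365 (one year) → Sep 27, 2306 (222 left).
Sep has 30 days: +4 → Oct 1, 2306 (218 left).
Oct has 31 days: +31 → Nov 1, 2306 (187 left).
Nov has 30 days: +30 → Dec 1, 2306 (157 left).
Dec has 31 days: +31 → Jan 1, 2307 (126 left).
Jan has 31 days: +31 → Feb 1, 2307 (95 left).
Feb has 28 days: +28 → Mar 1, 2307 (67 left).
Mar has 31 days: +31 → Apr 1, 2307 (36 left).
Apr has 30 days: +30 → May 1, 2307 (6 left).
+6 → May 7, 2307.

May 7, 2307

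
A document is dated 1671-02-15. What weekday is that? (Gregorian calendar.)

Doomsday rule: the anchor day for the 1600s is Tuesday. For year 71: 71÷12 = 5 r 11, and 11÷4 = 2, so 5+11+2 = 18.
Tuesday + 18 ≡ Saturday — that's 1671's doomsday.
In February the doomsday date is Feb 28 (1671 is not a leap year).
Feb 15 is 13 days before Feb 28; 13 mod 7 = 6, so Saturday − 6 = Sunday.

Sunday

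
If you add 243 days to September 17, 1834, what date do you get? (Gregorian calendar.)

Sep has 30 days: +14 → Oct 1, 1834 (229 left).
Oct has 31 days: +31 → Nov 1, 1834 (198 left).
Nov has 30 days: +30 → Dec 1, 1834 (168 left).
Dec has 31 days: +31 → Jan 1, 1835 (137 left).
Jan has 31 days: +31 → Feb 1, 1835 (106 left).
Feb has 28 days: +28 → Mar 1, 1835 (78 left).
Mar has 31 days: +31 → Apr 1, 1835 (47 left).
Apr has 30 days: +30 → May 1, 1835 (17 left).
+17 → May 18, 1835.

May 18, 1835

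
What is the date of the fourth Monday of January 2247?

January 25, 2247

January 1, 2247 is a Friday.
The first Monday is therefore January 4 (3 days later).
The fourth Monday is 4 + 3×7 = January 25.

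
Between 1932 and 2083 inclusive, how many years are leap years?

Multiples of 4 in [1932,2083]: 38.
Of those, multiples of 100: 1 (not leap unless ÷400).
Multiples of 400: 1.
Leap years = 38 − 1 + 1 = 38.

38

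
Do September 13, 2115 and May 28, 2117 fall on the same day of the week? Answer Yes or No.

Yes

From Sep 13, 2115 to May 28, 2117 is 623 days.
623 mod 7 = 0, so they are the same weekday.
(Sep 13, 2115 is a Friday; May 28, 2117 is a Friday.)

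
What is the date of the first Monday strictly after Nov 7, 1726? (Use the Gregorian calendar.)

November 11, 1726

Nov 7, 1726 is a Thursday.
From Thursday to the next Monday is 4 days.
Nov 7, 1726 + 4 = Nov 11, 1726.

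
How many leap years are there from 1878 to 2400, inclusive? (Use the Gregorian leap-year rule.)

Multiples of 4 in [1878,2400]: 131.
Of those, multiples of 100: 6 (not leap unless ÷400).
Multiples of 400: 2.
Leap years = 131 − 6 + 2 = 127.

127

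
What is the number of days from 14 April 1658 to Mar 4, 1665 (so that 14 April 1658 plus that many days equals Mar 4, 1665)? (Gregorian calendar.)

2516

Apr 14, 1658 → Apr 14, 1659: 365 days.
Apr 14, 1659 → Apr 14, 1660: 366 days (Feb 29, 1660 is in that span).
Apr 14, 1660 → Apr 14, 1661: 365 days.
Apr 14, 1661 → Apr 14, 1662: 365 days.
Apr 14, 1662 → Apr 14, 1663: 365 days.
Apr 14, 1663 → Apr 14, 1664: 366 days (Feb 29, 1664 is in that span).
Apr 14, 1664 → May 14, 1664: 30 days (April has 30).
May 14, 1664 → Jun 14, 1664: 31 days (May has 31).
Jun 14, 1664 → Jul 14, 1664: 30 days (June has 30).
Jul 14, 1664 → Aug 14, 1664: 31 days (July has 31).
Aug 14, 1664 → Sep 14, 1664: 31 days (August has 31).
Sep 14, 1664 → Oct 14, 1664: 30 days (September has 30).
Oct 14, 1664 → Nov 14, 1664: 31 days (October has 31).
Nov 14, 1664 → Dec 14, 1664: 30 days (November has 30).
Dec 14, 1664 → Jan 14, 1665: 31 days (December has 31).
Jan 14, 1665 → Feb 14, 1665: 31 days (January has 31).
Feb 14, 1665 → Mar 4, 1665: 18 days.
Total: 2516 days.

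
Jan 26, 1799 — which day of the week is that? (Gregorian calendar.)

Doomsday rule: the anchor day for the 1700s is Sunday. For year 99: 99÷12 = 8 r 3, and 3÷4 = 0, so 8+3+0 = 11.
Sunday + 11 ≡ Thursday — that's 1799's doomsday.
In January the doomsday date is Jan 3 (1799 is not a leap year).
Jan 26 is 23 days after Jan 3; 23 mod 7 = 2, so Thursday + 2 = Saturday.

Saturday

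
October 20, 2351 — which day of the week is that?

Doomsday rule: the anchor day for the 2300s is Wednesday. For year 51: 51÷12 = 4 r 3, and 3÷4 = 0, so 4+3+0 = 7.
Wednesday + 7 ≡ Wednesday — that's 2351's doomsday.
In October the doomsday date is Oct 10.
Oct 20 is 10 days after Oct 10; 10 mod 7 = 3, so Wednesday + 3 = Saturday.

Saturday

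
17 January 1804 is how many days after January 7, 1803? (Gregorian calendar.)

375

Jan 7, 1803 → Feb 7, 1803: 31 days (January has 31).
Feb 7, 1803 → Mar 7, 1803: 28 days (February has 28).
Mar 7, 1803 → Apr 7, 1803: 31 days (March has 31).
Apr 7, 1803 → May 7, 1803: 30 days (April has 30).
May 7, 1803 → Jun 7, 1803: 31 days (May has 31).
Jun 7, 1803 → Jul 7, 1803: 30 days (June has 30).
Jul 7, 1803 → Aug 7, 1803: 31 days (July has 31).
Aug 7, 1803 → Sep 7, 1803: 31 days (August has 31).
Sep 7, 1803 → Oct 7, 1803: 30 days (September has 30).
Oct 7, 1803 → Nov 7, 1803: 31 days (October has 31).
Nov 7, 1803 → Dec 7, 1803: 30 days (November has 30).
Dec 7, 1803 → Jan 7, 1804: 31 days (December has 31).
Jan 7, 1804 → Jan 17, 1804: 10 days.
Total: 375 days.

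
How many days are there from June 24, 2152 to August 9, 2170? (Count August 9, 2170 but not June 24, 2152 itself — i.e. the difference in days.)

6620

Jun 24, 2152 → Jun 24, 2153: 365 days.
Jun 24, 2153 → Jun 24, 2154: 365 days.
Jun 24, 2154 → Jun 24, 2155: 365 days.
Jun 24, 2155 → Jun 24, 2156: 366 days (Feb 29, 2156 is in that span).
Jun 24, 2156 → Jun 24, 2157: 365 days.
Jun 24, 2157 → Jun 24, 2158: 365 days.
Jun 24, 2158 → Jun 24, 2159: 365 days.
Jun 24, 2159 → Jun 24, 2160: 366 days (Feb 29, 2160 is in that span).
Jun 24, 2160 → Jun 24, 2161: 365 days.
Jun 24, 2161 → Jun 24, 2162: 365 days.
Jun 24, 2162 → Jun 24, 2163: 365 days.
Jun 24, 2163 → Jun 24, 2164: 366 days (Feb 29, 2164 is in that span).
Jun 24, 2164 → Jun 24, 2165: 365 days.
Jun 24, 2165 → Jun 24, 2166: 365 days.
Jun 24, 2166 → Jun 24, 2167: 365 days.
Jun 24, 2167 → Jun 24, 2168: 366 days (Feb 29, 2168 is in that span).
Jun 24, 2168 → Jun 24, 2169: 365 days.
Jun 24, 2169 → Jun 24, 2170: 365 days.
Jun 24, 2170 → Jul 24, 2170: 30 days (June has 30).
Jul 24, 2170 → Aug 9, 2170: 16 days.
Total: 6620 days.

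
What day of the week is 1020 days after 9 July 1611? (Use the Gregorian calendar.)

Jul 9, 1611 is a Saturday.
1020 mod 7 = 5, so 1020 days after a Saturday is Saturday + 5 = Thursday.

Thursday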